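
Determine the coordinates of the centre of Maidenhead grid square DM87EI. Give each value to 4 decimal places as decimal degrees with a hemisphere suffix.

Field D=3, M=12: +3·20° lon, +12·10° lat → SW at lon -120°, lat 30°.
Square 8, 7: +8·2° lon, +7·1° lat → SW at lon -104°, lat 37°.
Subsquare e=4, i=8: +4·0.0833333° lon, +8·0.0416667° lat → SW at lon -103.667°, lat 37.3333°.
Cell spans 0.0833333° lon × 0.0416667° lat. Centre is SW corner plus half of each.
latitude 37.3542° N, longitude 103.6250° W.

37.3542° N, 103.6250° W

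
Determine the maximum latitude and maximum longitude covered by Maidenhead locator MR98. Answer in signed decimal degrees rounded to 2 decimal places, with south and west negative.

89.00, 80.00

Field M=12, R=17: +12·20° lon, +17·10° lat → SW at lon 60°, lat 80°.
Square 9, 8: +9·2° lon, +8·1° lat → SW at lon 78°, lat 88°.
Cell spans 2° lon × 1° lat. NE corner is SW corner plus one full cell.
latitude 89.00, longitude 80.00.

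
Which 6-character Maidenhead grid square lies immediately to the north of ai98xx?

Latitude subsquare x = 23; +1 → 24, wraps to 0 = a, carry into square.
Latitude square 8; +1 → 9.
The longitude characters are unchanged.

AI99xa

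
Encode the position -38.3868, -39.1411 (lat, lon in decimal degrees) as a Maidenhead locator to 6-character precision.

Shift to the Maidenhead origin (180°W, 90°S): lon 140.8589, lat 51.6132.
Field (20°×10°, letters A–R): lon ⌊140.8589/20⌋ = 7 → H; lat ⌊51.6132/10⌋ = 5 → F.
Square (2°×1°, digits 0–9): lon ⌊0.8589/2⌋ = 0; lat ⌊1.6132/1⌋ = 1.
Subsquare (5′×2.5′, letters a–x): lon ⌊0.8589/0.0833333⌋ = 10 → k; lat ⌊0.6132/0.0416667⌋ = 14 → o.

HF01ko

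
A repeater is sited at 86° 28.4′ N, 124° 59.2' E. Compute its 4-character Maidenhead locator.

PR26

Offset from 180°W / 90°S: lon 304.99°, lat 176.47°.
Field (20°×10°, letters A–R): 304.99/20 → 15 → P, 176.47/10 → 17 → R; chars PR.
Square (2°×1°, digits 0–9): 4.99/2 → 2, 6.47/1 → 6; chars 26.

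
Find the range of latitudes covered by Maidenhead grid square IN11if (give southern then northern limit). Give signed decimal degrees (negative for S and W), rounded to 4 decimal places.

Field I=8, N=13: +8·20° lon, +13·10° lat → SW at lon -20°, lat 40°.
Square 1, 1: +1·2° lon, +1·1° lat → SW at lon -18°, lat 41°.
Subsquare i=8, f=5: +8·0.0833333° lon, +5·0.0416667° lat → SW at lon -17.3333°, lat 41.2083°.
Cell spans 0.0833333° lon × 0.0416667° lat.
south 41.2083, north 41.2500.

41.2083, 41.2500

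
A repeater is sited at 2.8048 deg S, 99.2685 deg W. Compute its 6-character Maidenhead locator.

Shift to the Maidenhead origin (180°W, 90°S): lon 80.7315, lat 87.1952.
Field (20°×10°, letters A–R): lon ⌊80.7315/20⌋ = 4 → E; lat ⌊87.1952/10⌋ = 8 → I.
Square (2°×1°, digits 0–9): lon ⌊0.7315/2⌋ = 0; lat ⌊7.1952/1⌋ = 7.
Subsquare (5′×2.5′, letters a–x): lon ⌊0.7315/0.0833333⌋ = 8 → i; lat ⌊0.1952/0.0416667⌋ = 4 → e.

EI07ie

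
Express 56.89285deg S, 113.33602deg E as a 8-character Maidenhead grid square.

Offset from 180°W / 90°S: lon 293.33602°, lat 33.10715°.
Field (20°×10°, letters A–R): 293.33602/20 → 14 → O, 33.10715/10 → 3 → D; chars OD.
Square (2°×1°, digits 0–9): 13.33602/2 → 6, 3.10715/1 → 3; chars 63.
Subsquare (5′×2.5′, letters a–x): 1.33602/0.0833333 → 16 → q, 0.10715/0.0416667 → 2 → c; chars qc.
Extended square (30″×15″, digits 0–9): 0.00269/0.00833333 → 0, 0.02382/0.00416667 → 5; chars 05.

OD63qc05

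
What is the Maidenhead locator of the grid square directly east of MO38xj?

Longitude subsquare x = 23; +1 → 24, wraps to 0 = a, carry into square.
Longitude square 3; +1 → 4.
The latitude characters are unchanged.

MO48aj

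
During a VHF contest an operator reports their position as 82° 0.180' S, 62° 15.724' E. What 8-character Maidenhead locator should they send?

MA17dx19

Shift to the Maidenhead origin (180°W, 90°S): lon 242.26207, lat 7.99700.
Field: lon ⌊242.26207/20⌋ = 12 → M; lat ⌊7.99700/10⌋ = 0 → A.
Square: lon ⌊2.26207/2⌋ = 1; lat ⌊7.99700/1⌋ = 7.
Subsquare: lon ⌊0.26207/0.0833333⌋ = 3 → d; lat ⌊0.99700/0.0416667⌋ = 23 → x.
Extended square: lon ⌊0.01207/0.00833333⌋ = 1; lat ⌊0.03867/0.00416667⌋ = 9.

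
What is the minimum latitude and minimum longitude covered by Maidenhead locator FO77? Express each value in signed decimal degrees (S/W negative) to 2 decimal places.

57.00, -66.00

Field F=5, O=14: +5·20° lon, +14·10° lat → SW at lon -80°, lat 50°.
Square 7, 7: +7·2° lon, +7·1° lat → SW at lon -66°, lat 57°.
latitude 57.00, longitude -66.00.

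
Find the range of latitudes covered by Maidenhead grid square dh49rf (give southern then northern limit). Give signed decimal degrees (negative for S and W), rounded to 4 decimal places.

-10.7917, -10.7500

Field D=3, H=7: +3·20° lon, +7·10° lat → SW at lon -120°, lat -20°.
Square 4, 9: +4·2° lon, +9·1° lat → SW at lon -112°, lat -11°.
Subsquare r=17, f=5: +17·0.0833333° lon, +5·0.0416667° lat → SW at lon -110.583°, lat -10.7917°.
Cell spans 0.0833333° lon × 0.0416667° lat.
south -10.7917, north -10.7500.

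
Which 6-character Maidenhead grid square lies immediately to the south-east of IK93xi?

Longitude subsquare x = 23; +1 → 24, wraps to 0 = a, carry into square.
Longitude square 9; +1 → 10, wraps to 0, carry into field.
Longitude field I = 8; +1 → 9 = J.
Latitude subsquare i = 8; −1 → 7 = h.

JK03ah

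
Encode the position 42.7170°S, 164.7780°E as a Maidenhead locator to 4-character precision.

Add 180° to longitude and 90° to latitude: 344.78, 47.28.
Field (20°×10°, letters A–R): lon ⌊344.78/20⌋ = 17 → R; lat ⌊47.28/10⌋ = 4 → E.
Square (2°×1°, digits 0–9): lon ⌊4.78/2⌋ = 2; lat ⌊7.28/1⌋ = 7.

RE27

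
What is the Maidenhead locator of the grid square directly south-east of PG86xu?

PG96at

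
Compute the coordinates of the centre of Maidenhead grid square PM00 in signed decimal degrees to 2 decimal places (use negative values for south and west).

30.50, 121.00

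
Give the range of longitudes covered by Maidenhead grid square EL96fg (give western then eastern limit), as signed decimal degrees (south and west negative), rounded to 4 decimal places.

-81.5833, -81.5000

Field E=4, L=11: +4·20° lon, +11·10° lat → SW at lon -100°, lat 20°.
Square 9, 6: +9·2° lon, +6·1° lat → SW at lon -82°, lat 26°.
Subsquare f=5, g=6: +5·0.0833333° lon, +6·0.0416667° lat → SW at lon -81.5833°, lat 26.25°.
Cell spans 0.0833333° lon × 0.0416667° lat.
west -81.5833, east -81.5000.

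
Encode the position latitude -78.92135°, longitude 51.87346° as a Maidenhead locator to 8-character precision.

Shift to the Maidenhead origin (180°W, 90°S): lon 231.87346, lat 11.07865.
Field: lon ⌊231.87346/20⌋ = 11 → L; lat ⌊11.07865/10⌋ = 1 → B.
Square: lon ⌊11.87346/2⌋ = 5; lat ⌊1.07865/1⌋ = 1.
Subsquare: lon ⌊1.87346/0.0833333⌋ = 22 → w; lat ⌊0.07865/0.0416667⌋ = 1 → b.
Extended square: lon ⌊0.04013/0.00833333⌋ = 4; lat ⌊0.03698/0.00416667⌋ = 8.

LB51wb48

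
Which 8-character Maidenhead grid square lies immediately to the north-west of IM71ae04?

IM61xe95

Longitude extended square 0; −1 → -1, wraps to 9, carry into subsquare.
Longitude subsquare a = 0; −1 → -1, wraps to 23 = x, carry into square.
Longitude square 7; −1 → 6.
Latitude extended square 4; +1 → 5.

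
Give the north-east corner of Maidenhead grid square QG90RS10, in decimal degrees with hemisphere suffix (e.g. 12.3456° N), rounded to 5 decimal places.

29.24583° S, 159.43333° E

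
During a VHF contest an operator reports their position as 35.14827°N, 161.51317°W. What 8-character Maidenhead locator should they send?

Shift to the Maidenhead origin (180°W, 90°S): lon 18.48683, lat 125.14827.
Field: lon ⌊18.48683/20⌋ = 0 → A; lat ⌊125.14827/10⌋ = 12 → M.
Square: lon ⌊18.48683/2⌋ = 9; lat ⌊5.14827/1⌋ = 5.
Subsquare: lon ⌊0.48683/0.0833333⌋ = 5 → f; lat ⌊0.14827/0.0416667⌋ = 3 → d.
Extended square: lon ⌊0.07016/0.00833333⌋ = 8; lat ⌊0.02327/0.00416667⌋ = 5.

AM95fd85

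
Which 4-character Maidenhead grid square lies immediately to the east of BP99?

Longitude square 9; +1 → 10, wraps to 0, carry into field.
Longitude field B = 1; +1 → 2 = C.
The latitude characters are unchanged.

CP09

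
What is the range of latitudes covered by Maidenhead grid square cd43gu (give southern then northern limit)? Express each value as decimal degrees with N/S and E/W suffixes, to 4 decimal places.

56.1667° S, 56.1250° S

Field C=2, D=3: +2·20° lon, +3·10° lat → SW at lon -140°, lat -60°.
Square 4, 3: +4·2° lon, +3·1° lat → SW at lon -132°, lat -57°.
Subsquare g=6, u=20: +6·0.0833333° lon, +20·0.0416667° lat → SW at lon -131.5°, lat -56.1667°.
Cell spans 0.0833333° lon × 0.0416667° lat.
south 56.1667° S, north 56.1250° S.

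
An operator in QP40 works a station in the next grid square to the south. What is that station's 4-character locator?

QO49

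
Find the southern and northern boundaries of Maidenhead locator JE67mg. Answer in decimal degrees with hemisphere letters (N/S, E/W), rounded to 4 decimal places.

42.7500° S, 42.7083° S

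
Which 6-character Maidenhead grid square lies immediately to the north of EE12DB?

Latitude subsquare b = 1; +1 → 2 = c.
The longitude characters are unchanged.

EE12dc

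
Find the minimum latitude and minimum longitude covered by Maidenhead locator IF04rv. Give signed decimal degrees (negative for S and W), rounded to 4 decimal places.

Field I=8, F=5: +8·20° lon, +5·10° lat → SW at lon -20°, lat -40°.
Square 0, 4: +0·2° lon, +4·1° lat → SW at lon -20°, lat -36°.
Subsquare r=17, v=21: +17·0.0833333° lon, +21·0.0416667° lat → SW at lon -18.5833°, lat -35.125°.
latitude -35.1250, longitude -18.5833.

-35.1250, -18.5833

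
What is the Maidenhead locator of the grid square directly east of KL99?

LL09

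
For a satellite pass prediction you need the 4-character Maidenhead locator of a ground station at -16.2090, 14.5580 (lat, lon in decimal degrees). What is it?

JH73

Add 180° to longitude and 90° to latitude: 194.56, 73.79.
Field: 194.56/20 → 9 → J, 73.79/10 → 7 → H; chars JH.
Square: 14.56/2 → 7, 3.79/1 → 3; chars 73.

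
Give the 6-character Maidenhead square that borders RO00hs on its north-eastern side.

RO00it

Longitude subsquare h = 7; +1 → 8 = i.
Latitude subsquare s = 18; +1 → 19 = t.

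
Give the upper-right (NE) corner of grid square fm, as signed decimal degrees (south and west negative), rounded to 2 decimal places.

Field F=5, M=12: +5·20° lon, +12·10° lat → SW at lon -80°, lat 30°.
Cell spans 20° lon × 10° lat. NE corner is SW corner plus one full cell.
latitude 40.00, longitude -60.00.

40.00, -60.00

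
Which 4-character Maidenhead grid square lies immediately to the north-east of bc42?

BC53

Longitude square 4; +1 → 5.
Latitude square 2; +1 → 3.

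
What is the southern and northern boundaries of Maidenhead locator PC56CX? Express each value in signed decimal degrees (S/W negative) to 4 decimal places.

-63.0417, -63.0000

Field P=15, C=2: +15·20° lon, +2·10° lat → SW at lon 120°, lat -70°.
Square 5, 6: +5·2° lon, +6·1° lat → SW at lon 130°, lat -64°.
Subsquare c=2, x=23: +2·0.0833333° lon, +23·0.0416667° lat → SW at lon 130.167°, lat -63.0417°.
Cell spans 0.0833333° lon × 0.0416667° lat.
south -63.0417, north -63.0000.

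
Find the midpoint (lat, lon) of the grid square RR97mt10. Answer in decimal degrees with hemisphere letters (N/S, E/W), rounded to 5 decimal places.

87.79375° N, 179.01250° E

Field R=17, R=17: +17·20° lon, +17·10° lat → SW at lon 160°, lat 80°.
Square 9, 7: +9·2° lon, +7·1° lat → SW at lon 178°, lat 87°.
Subsquare m=12, t=19: +12·0.0833333° lon, +19·0.0416667° lat → SW at lon 179°, lat 87.7917°.
Extended square 1, 0: +1·0.00833333° lon, +0·0.00416667° lat → SW at lon 179.008°, lat 87.7917°.
Cell spans 0.00833333° lon × 0.00416667° lat. Centre is SW corner plus half of each.
latitude 87.79375° N, longitude 179.01250° E.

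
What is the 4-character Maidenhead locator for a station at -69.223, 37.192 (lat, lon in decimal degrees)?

Shift to the Maidenhead origin (180°W, 90°S): lon 217.19, lat 20.78.
Field: 217.19/20 → 10 → K, 20.78/10 → 2 → C; chars KC.
Square: 17.19/2 → 8, 0.78/1 → 0; chars 80.

KC80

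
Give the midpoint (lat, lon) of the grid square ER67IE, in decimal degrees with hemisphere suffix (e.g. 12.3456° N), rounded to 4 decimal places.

87.1875° N, 87.2917° W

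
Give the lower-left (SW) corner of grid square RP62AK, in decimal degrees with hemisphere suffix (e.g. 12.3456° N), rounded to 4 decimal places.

62.4167° N, 172.0000° E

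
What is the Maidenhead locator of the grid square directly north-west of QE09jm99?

Longitude extended square 9; −1 → 8.
Latitude extended square 9; +1 → 10, wraps to 0, carry into subsquare.
Latitude subsquare m = 12; +1 → 13 = n.

QE09jn80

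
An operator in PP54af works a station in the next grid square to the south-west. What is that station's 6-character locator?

Longitude subsquare a = 0; −1 → -1, wraps to 23 = x, carry into square.
Longitude square 5; −1 → 4.
Latitude subsquare f = 5; −1 → 4 = e.

PP44xe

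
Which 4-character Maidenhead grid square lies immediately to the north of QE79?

Latitude square 9; +1 → 10, wraps to 0, carry into field.
Latitude field E = 4; +1 → 5 = F.
The longitude characters are unchanged.

QF70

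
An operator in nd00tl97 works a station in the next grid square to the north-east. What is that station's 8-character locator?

Longitude extended square 9; +1 → 10, wraps to 0, carry into subsquare.
Longitude subsquare t = 19; +1 → 20 = u.
Latitude extended square 7; +1 → 8.

ND00ul08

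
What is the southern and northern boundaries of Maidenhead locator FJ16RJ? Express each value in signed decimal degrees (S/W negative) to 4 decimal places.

6.3750, 6.4167

Field F=5, J=9: +5·20° lon, +9·10° lat → SW at lon -80°, lat 0°.
Square 1, 6: +1·2° lon, +6·1° lat → SW at lon -78°, lat 6°.
Subsquare r=17, j=9: +17·0.0833333° lon, +9·0.0416667° lat → SW at lon -76.5833°, lat 6.375°.
Cell spans 0.0833333° lon × 0.0416667° lat.
south 6.3750, north 6.4167.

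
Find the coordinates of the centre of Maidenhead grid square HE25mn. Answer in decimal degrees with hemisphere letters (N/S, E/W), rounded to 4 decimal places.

44.4375° S, 34.9583° W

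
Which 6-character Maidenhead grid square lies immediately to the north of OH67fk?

OH67fl

Latitude subsquare k = 10; +1 → 11 = l.
The longitude characters are unchanged.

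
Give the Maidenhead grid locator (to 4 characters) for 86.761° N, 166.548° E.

Add 180° to longitude and 90° to latitude: 346.55, 176.76.
Field: lon ⌊346.55/20⌋ = 17 → R; lat ⌊176.76/10⌋ = 17 → R.
Square: lon ⌊6.55/2⌋ = 3; lat ⌊6.76/1⌋ = 6.

RR36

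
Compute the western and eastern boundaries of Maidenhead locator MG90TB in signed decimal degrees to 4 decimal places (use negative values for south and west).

79.5833, 79.6667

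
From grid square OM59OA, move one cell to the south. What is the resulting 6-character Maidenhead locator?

OM58ox

Latitude subsquare a = 0; −1 → -1, wraps to 23 = x, carry into square.
Latitude square 9; −1 → 8.
The longitude characters are unchanged.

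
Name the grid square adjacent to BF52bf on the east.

Longitude subsquare b = 1; +1 → 2 = c.
The latitude characters are unchanged.

BF52cf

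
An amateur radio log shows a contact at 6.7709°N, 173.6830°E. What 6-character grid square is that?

Offset from 180°W / 90°S: lon 353.6830°, lat 96.7709°.
Field: 353.6830/20 → 17 → R, 96.7709/10 → 9 → J; chars RJ.
Square: 13.6830/2 → 6, 6.7709/1 → 6; chars 66.
Subsquare: 1.6830/0.0833333 → 20 → u, 0.7709/0.0416667 → 18 → s; chars us.

RJ66us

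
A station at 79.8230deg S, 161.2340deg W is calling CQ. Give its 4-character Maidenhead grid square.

Add 180° to longitude and 90° to latitude: 18.77, 10.18.
Field: lon ⌊18.77/20⌋ = 0 → A; lat ⌊10.18/10⌋ = 1 → B.
Square: lon ⌊18.77/2⌋ = 9; lat ⌊0.18/1⌋ = 0.

AB90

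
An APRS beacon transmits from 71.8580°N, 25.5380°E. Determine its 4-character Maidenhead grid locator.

Offset from 180°W / 90°S: lon 205.54°, lat 161.86°.
Field: 205.54/20 → 10 → K, 161.86/10 → 16 → Q; chars KQ.
Square: 5.54/2 → 2, 1.86/1 → 1; chars 21.

KQ21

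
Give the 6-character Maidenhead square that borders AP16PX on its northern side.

Latitude subsquare x = 23; +1 → 24, wraps to 0 = a, carry into square.
Latitude square 6; +1 → 7.
The longitude characters are unchanged.

AP17pa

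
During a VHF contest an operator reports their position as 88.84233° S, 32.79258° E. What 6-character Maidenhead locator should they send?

KA61jd

Add 180° to longitude and 90° to latitude: 212.7926, 1.1577.
Field: 212.7926/20 → 10 → K, 1.1577/10 → 0 → A; chars KA.
Square: 12.7926/2 → 6, 1.1577/1 → 1; chars 61.
Subsquare: 0.7926/0.0833333 → 9 → j, 0.1577/0.0416667 → 3 → d; chars jd.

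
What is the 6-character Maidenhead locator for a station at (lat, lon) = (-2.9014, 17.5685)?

JI87sc

Add 180° to longitude and 90° to latitude: 197.5685, 87.0986.
Field: 197.5685/20 → 9 → J, 87.0986/10 → 8 → I; chars JI.
Square: 17.5685/2 → 8, 7.0986/1 → 7; chars 87.
Subsquare: 1.5685/0.0833333 → 18 → s, 0.0986/0.0416667 → 2 → c; chars sc.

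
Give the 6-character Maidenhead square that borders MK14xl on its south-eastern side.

Longitude subsquare x = 23; +1 → 24, wraps to 0 = a, carry into square.
Longitude square 1; +1 → 2.
Latitude subsquare l = 11; −1 → 10 = k.

MK24ak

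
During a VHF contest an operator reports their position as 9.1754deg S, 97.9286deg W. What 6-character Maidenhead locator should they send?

EI10at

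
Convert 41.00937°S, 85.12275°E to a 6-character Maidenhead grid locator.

Add 180° to longitude and 90° to latitude: 265.1227, 48.9906.
Field: 265.1227/20 → 13 → N, 48.9906/10 → 4 → E; chars NE.
Square: 5.1227/2 → 2, 8.9906/1 → 8; chars 28.
Subsquare: 1.1227/0.0833333 → 13 → n, 0.9906/0.0416667 → 23 → x; chars nx.

NE28nx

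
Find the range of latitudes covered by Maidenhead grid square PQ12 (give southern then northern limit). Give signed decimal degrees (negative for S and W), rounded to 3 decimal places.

72.000, 73.000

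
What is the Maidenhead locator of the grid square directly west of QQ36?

Longitude square 3; −1 → 2.
The latitude characters are unchanged.

QQ26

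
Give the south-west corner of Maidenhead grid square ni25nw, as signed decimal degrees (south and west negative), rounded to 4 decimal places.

Field N=13, I=8: +13·20° lon, +8·10° lat → SW at lon 80°, lat -10°.
Square 2, 5: +2·2° lon, +5·1° lat → SW at lon 84°, lat -5°.
Subsquare n=13, w=22: +13·0.0833333° lon, +22·0.0416667° lat → SW at lon 85.0833°, lat -4.08333°.
latitude -4.0833, longitude 85.0833.

-4.0833, 85.0833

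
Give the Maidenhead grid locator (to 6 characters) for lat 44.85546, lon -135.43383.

CN24gu

Add 180° to longitude and 90° to latitude: 44.5662, 134.8555.
Field: lon ⌊44.5662/20⌋ = 2 → C; lat ⌊134.8555/10⌋ = 13 → N.
Square: lon ⌊4.5662/2⌋ = 2; lat ⌊4.8555/1⌋ = 4.
Subsquare: lon ⌊0.5662/0.0833333⌋ = 6 → g; lat ⌊0.8555/0.0416667⌋ = 20 → u.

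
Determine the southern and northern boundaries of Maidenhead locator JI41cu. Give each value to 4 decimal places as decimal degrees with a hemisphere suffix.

Field J=9, I=8: +9·20° lon, +8·10° lat → SW at lon 0°, lat -10°.
Square 4, 1: +4·2° lon, +1·1° lat → SW at lon 8°, lat -9°.
Subsquare c=2, u=20: +2·0.0833333° lon, +20·0.0416667° lat → SW at lon 8.16667°, lat -8.16667°.
Cell spans 0.0833333° lon × 0.0416667° lat.
south 8.1667° S, north 8.1250° S.

8.1667° S, 8.1250° S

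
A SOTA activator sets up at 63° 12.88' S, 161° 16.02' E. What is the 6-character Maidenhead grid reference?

RC06ps

Offset from 180°W / 90°S: lon 341.2670°, lat 26.7853°.
Field: lon ⌊341.2670/20⌋ = 17 → R; lat ⌊26.7853/10⌋ = 2 → C.
Square: lon ⌊1.2670/2⌋ = 0; lat ⌊6.7853/1⌋ = 6.
Subsquare: lon ⌊1.2670/0.0833333⌋ = 15 → p; lat ⌊0.7853/0.0416667⌋ = 18 → s.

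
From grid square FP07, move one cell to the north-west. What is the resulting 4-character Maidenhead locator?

Longitude square 0; −1 → -1, wraps to 9, carry into field.
Longitude field F = 5; −1 → 4 = E.
Latitude square 7; +1 → 8.

EP98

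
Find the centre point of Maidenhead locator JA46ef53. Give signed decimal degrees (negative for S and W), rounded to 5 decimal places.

-83.77708, 8.37917

Field J=9, A=0: +9·20° lon, +0·10° lat → SW at lon 0°, lat -90°.
Square 4, 6: +4·2° lon, +6·1° lat → SW at lon 8°, lat -84°.
Subsquare e=4, f=5: +4·0.0833333° lon, +5·0.0416667° lat → SW at lon 8.33333°, lat -83.7917°.
Extended square 5, 3: +5·0.00833333° lon, +3·0.00416667° lat → SW at lon 8.375°, lat -83.7792°.
Cell spans 0.00833333° lon × 0.00416667° lat. Centre is SW corner plus half of each.
latitude -83.77708, longitude 8.37917.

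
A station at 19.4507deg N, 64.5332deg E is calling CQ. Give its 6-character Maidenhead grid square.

Shift to the Maidenhead origin (180°W, 90°S): lon 244.5332, lat 109.4507.
Field: 244.5332/20 → 12 → M, 109.4507/10 → 10 → K; chars MK.
Square: 4.5332/2 → 2, 9.4507/1 → 9; chars 29.
Subsquare: 0.5332/0.0833333 → 6 → g, 0.4507/0.0416667 → 10 → k; chars gk.

MK29gk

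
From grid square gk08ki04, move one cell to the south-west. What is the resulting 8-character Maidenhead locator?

Longitude extended square 0; −1 → -1, wraps to 9, carry into subsquare.
Longitude subsquare k = 10; −1 → 9 = j.
Latitude extended square 4; −1 → 3.

GK08ji93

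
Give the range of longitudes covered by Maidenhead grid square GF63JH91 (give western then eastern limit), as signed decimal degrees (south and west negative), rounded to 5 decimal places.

-47.17500, -47.16667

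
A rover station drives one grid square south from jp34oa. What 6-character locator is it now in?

Latitude subsquare a = 0; −1 → -1, wraps to 23 = x, carry into square.
Latitude square 4; −1 → 3.
The longitude characters are unchanged.

JP33ox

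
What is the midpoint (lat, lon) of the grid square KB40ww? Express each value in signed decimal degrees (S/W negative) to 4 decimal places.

Field K=10, B=1: +10·20° lon, +1·10° lat → SW at lon 20°, lat -80°.
Square 4, 0: +4·2° lon, +0·1° lat → SW at lon 28°, lat -80°.
Subsquare w=22, w=22: +22·0.0833333° lon, +22·0.0416667° lat → SW at lon 29.8333°, lat -79.0833°.
Cell spans 0.0833333° lon × 0.0416667° lat. Centre is SW corner plus half of each.
latitude -79.0625, longitude 29.8750.

-79.0625, 29.8750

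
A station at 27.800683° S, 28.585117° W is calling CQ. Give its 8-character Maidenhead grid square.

Add 180° to longitude and 90° to latitude: 151.41488, 62.19932.
Field: lon ⌊151.41488/20⌋ = 7 → H; lat ⌊62.19932/10⌋ = 6 → G.
Square: lon ⌊11.41488/2⌋ = 5; lat ⌊2.19932/1⌋ = 2.
Subsquare: lon ⌊1.41488/0.0833333⌋ = 16 → q; lat ⌊0.19932/0.0416667⌋ = 4 → e.
Extended square: lon ⌊0.08155/0.00833333⌋ = 9; lat ⌊0.03265/0.00416667⌋ = 7.

HG52qe97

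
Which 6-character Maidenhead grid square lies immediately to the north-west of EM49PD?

Longitude subsquare p = 15; −1 → 14 = o.
Latitude subsquare d = 3; +1 → 4 = e.

EM49oe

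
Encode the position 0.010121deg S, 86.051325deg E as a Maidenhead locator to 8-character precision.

Shift to the Maidenhead origin (180°W, 90°S): lon 266.05133, lat 89.98988.
Field (20°×10°, letters A–R): lon ⌊266.05133/20⌋ = 13 → N; lat ⌊89.98988/10⌋ = 8 → I.
Square (2°×1°, digits 0–9): lon ⌊6.05133/2⌋ = 3; lat ⌊9.98988/1⌋ = 9.
Subsquare (5′×2.5′, letters a–x): lon ⌊0.05133/0.0833333⌋ = 0 → a; lat ⌊0.98988/0.0416667⌋ = 23 → x.
Extended square (30″×15″, digits 0–9): lon ⌊0.05133/0.00833333⌋ = 6; lat ⌊0.03155/0.00416667⌋ = 7.

NI39ax67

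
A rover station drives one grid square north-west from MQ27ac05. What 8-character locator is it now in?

MQ17xc96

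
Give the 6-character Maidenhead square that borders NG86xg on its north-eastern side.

NG96ah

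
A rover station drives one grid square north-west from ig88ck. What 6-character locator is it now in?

Longitude subsquare c = 2; −1 → 1 = b.
Latitude subsquare k = 10; +1 → 11 = l.

IG88bl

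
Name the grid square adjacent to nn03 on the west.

Longitude square 0; −1 → -1, wraps to 9, carry into field.
Longitude field N = 13; −1 → 12 = M.
The latitude characters are unchanged.

MN93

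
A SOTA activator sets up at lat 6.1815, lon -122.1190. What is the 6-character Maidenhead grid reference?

CJ86we

Add 180° to longitude and 90° to latitude: 57.8810, 96.1815.
Field: lon ⌊57.8810/20⌋ = 2 → C; lat ⌊96.1815/10⌋ = 9 → J.
Square: lon ⌊17.8810/2⌋ = 8; lat ⌊6.1815/1⌋ = 6.
Subsquare: lon ⌊1.8810/0.0833333⌋ = 22 → w; lat ⌊0.1815/0.0416667⌋ = 4 → e.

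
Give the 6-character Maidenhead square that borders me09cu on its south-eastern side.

Longitude subsquare c = 2; +1 → 3 = d.
Latitude subsquare u = 20; −1 → 19 = t.

ME09dt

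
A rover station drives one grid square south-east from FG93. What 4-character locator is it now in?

GG02

Longitude square 9; +1 → 10, wraps to 0, carry into field.
Longitude field F = 5; +1 → 6 = G.
Latitude square 3; −1 → 2.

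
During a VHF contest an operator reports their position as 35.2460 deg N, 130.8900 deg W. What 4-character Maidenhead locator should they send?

CM45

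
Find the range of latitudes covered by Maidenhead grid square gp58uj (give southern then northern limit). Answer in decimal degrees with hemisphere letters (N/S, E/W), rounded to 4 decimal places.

68.3750° N, 68.4167° N

Field G=6, P=15: +6·20° lon, +15·10° lat → SW at lon -60°, lat 60°.
Square 5, 8: +5·2° lon, +8·1° lat → SW at lon -50°, lat 68°.
Subsquare u=20, j=9: +20·0.0833333° lon, +9·0.0416667° lat → SW at lon -48.3333°, lat 68.375°.
Cell spans 0.0833333° lon × 0.0416667° lat.
south 68.3750° N, north 68.4167° N.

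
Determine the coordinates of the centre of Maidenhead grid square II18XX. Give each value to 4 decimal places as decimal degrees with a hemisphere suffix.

1.0208° S, 16.0417° W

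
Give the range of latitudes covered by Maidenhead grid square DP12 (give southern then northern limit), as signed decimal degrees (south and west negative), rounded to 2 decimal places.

62.00, 63.00

Field D=3, P=15: +3·20° lon, +15·10° lat → SW at lon -120°, lat 60°.
Square 1, 2: +1·2° lon, +2·1° lat → SW at lon -118°, lat 62°.
Cell spans 2° lon × 1° lat.
south 62.00, north 63.00.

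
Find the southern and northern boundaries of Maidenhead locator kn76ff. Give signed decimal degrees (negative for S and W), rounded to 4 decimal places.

46.2083, 46.2500

Field K=10, N=13: +10·20° lon, +13·10° lat → SW at lon 20°, lat 40°.
Square 7, 6: +7·2° lon, +6·1° lat → SW at lon 34°, lat 46°.
Subsquare f=5, f=5: +5·0.0833333° lon, +5·0.0416667° lat → SW at lon 34.4167°, lat 46.2083°.
Cell spans 0.0833333° lon × 0.0416667° lat.
south 46.2083, north 46.2500.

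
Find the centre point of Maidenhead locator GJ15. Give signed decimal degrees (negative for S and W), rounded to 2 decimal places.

5.50, -57.00

Field G=6, J=9: +6·20° lon, +9·10° lat → SW at lon -60°, lat 0°.
Square 1, 5: +1·2° lon, +5·1° lat → SW at lon -58°, lat 5°.
Cell spans 2° lon × 1° lat. Centre is SW corner plus half of each.
latitude 5.50, longitude -57.00.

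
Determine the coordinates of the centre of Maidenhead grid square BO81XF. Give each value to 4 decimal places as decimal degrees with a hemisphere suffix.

51.2292° N, 142.0417° W

Field B=1, O=14: +1·20° lon, +14·10° lat → SW at lon -160°, lat 50°.
Square 8, 1: +8·2° lon, +1·1° lat → SW at lon -144°, lat 51°.
Subsquare x=23, f=5: +23·0.0833333° lon, +5·0.0416667° lat → SW at lon -142.083°, lat 51.2083°.
Cell spans 0.0833333° lon × 0.0416667° lat. Centre is SW corner plus half of each.
latitude 51.2292° N, longitude 142.0417° W.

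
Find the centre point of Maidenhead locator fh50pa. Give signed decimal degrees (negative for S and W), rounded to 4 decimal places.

Field F=5, H=7: +5·20° lon, +7·10° lat → SW at lon -80°, lat -20°.
Square 5, 0: +5·2° lon, +0·1° lat → SW at lon -70°, lat -20°.
Subsquare p=15, a=0: +15·0.0833333° lon, +0·0.0416667° lat → SW at lon -68.75°, lat -20°.
Cell spans 0.0833333° lon × 0.0416667° lat. Centre is SW corner plus half of each.
latitude -19.9792, longitude -68.7083.

-19.9792, -68.7083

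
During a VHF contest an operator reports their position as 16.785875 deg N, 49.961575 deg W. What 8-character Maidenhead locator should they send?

Shift to the Maidenhead origin (180°W, 90°S): lon 130.03842, lat 106.78588.
Field: lon ⌊130.03842/20⌋ = 6 → G; lat ⌊106.78588/10⌋ = 10 → K.
Square: lon ⌊10.03842/2⌋ = 5; lat ⌊6.78588/1⌋ = 6.
Subsquare: lon ⌊0.03842/0.0833333⌋ = 0 → a; lat ⌊0.78588/0.0416667⌋ = 18 → s.
Extended square: lon ⌊0.03842/0.00833333⌋ = 4; lat ⌊0.03588/0.00416667⌋ = 8.

GK56as48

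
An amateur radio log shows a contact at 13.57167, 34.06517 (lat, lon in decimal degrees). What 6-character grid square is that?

Offset from 180°W / 90°S: lon 214.0652°, lat 103.5717°.
Field: lon ⌊214.0652/20⌋ = 10 → K; lat ⌊103.5717/10⌋ = 10 → K.
Square: lon ⌊14.0652/2⌋ = 7; lat ⌊3.5717/1⌋ = 3.
Subsquare: lon ⌊0.0652/0.0833333⌋ = 0 → a; lat ⌊0.5717/0.0416667⌋ = 13 → n.

KK73an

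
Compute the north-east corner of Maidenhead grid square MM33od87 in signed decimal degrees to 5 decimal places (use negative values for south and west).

33.15833, 67.24167

Field M=12, M=12: +12·20° lon, +12·10° lat → SW at lon 60°, lat 30°.
Square 3, 3: +3·2° lon, +3·1° lat → SW at lon 66°, lat 33°.
Subsquare o=14, d=3: +14·0.0833333° lon, +3·0.0416667° lat → SW at lon 67.1667°, lat 33.125°.
Extended square 8, 7: +8·0.00833333° lon, +7·0.00416667° lat → SW at lon 67.2333°, lat 33.1542°.
Cell spans 0.00833333° lon × 0.00416667° lat. NE corner is SW corner plus one full cell.
latitude 33.15833, longitude 67.24167.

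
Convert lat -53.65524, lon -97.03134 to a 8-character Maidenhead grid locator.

Offset from 180°W / 90°S: lon 82.96866°, lat 36.34476°.
Field: 82.96866/20 → 4 → E, 36.34476/10 → 3 → D; chars ED.
Square: 2.96866/2 → 1, 6.34476/1 → 6; chars 16.
Subsquare: 0.96866/0.0833333 → 11 → l, 0.34476/0.0416667 → 8 → i; chars li.
Extended square: 0.05199/0.00833333 → 6, 0.01143/0.00416667 → 2; chars 62.

ED16li62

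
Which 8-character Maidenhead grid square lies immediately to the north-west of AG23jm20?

AG23jm11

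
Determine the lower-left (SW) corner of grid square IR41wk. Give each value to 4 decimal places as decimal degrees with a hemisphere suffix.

Field I=8, R=17: +8·20° lon, +17·10° lat → SW at lon -20°, lat 80°.
Square 4, 1: +4·2° lon, +1·1° lat → SW at lon -12°, lat 81°.
Subsquare w=22, k=10: +22·0.0833333° lon, +10·0.0416667° lat → SW at lon -10.1667°, lat 81.4167°.
latitude 81.4167° N, longitude 10.1667° W.

81.4167° N, 10.1667° W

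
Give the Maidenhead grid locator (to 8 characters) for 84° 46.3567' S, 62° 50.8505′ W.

Shift to the Maidenhead origin (180°W, 90°S): lon 117.15249, lat 5.22739.
Field (20°×10°, letters A–R): 117.15249/20 → 5 → F, 5.22739/10 → 0 → A; chars FA.
Square (2°×1°, digits 0–9): 17.15249/2 → 8, 5.22739/1 → 5; chars 85.
Subsquare (5′×2.5′, letters a–x): 1.15249/0.0833333 → 13 → n, 0.22739/0.0416667 → 5 → f; chars nf.
Extended square (30″×15″, digits 0–9): 0.06916/0.00833333 → 8, 0.01906/0.00416667 → 4; chars 84.

FA85nf84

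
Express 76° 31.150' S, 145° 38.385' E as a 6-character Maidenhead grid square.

Offset from 180°W / 90°S: lon 325.6397°, lat 13.4808°.
Field: 325.6397/20 → 16 → Q, 13.4808/10 → 1 → B; chars QB.
Square: 5.6397/2 → 2, 3.4808/1 → 3; chars 23.
Subsquare: 1.6397/0.0833333 → 19 → t, 0.4808/0.0416667 → 11 → l; chars tl.

QB23tl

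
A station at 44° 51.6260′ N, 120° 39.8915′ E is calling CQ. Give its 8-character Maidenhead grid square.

Shift to the Maidenhead origin (180°W, 90°S): lon 300.66486, lat 134.86043.
Field: 300.66486/20 → 15 → P, 134.86043/10 → 13 → N; chars PN.
Square: 0.66486/2 → 0, 4.86043/1 → 4; chars 04.
Subsquare: 0.66486/0.0833333 → 7 → h, 0.86043/0.0416667 → 20 → u; chars hu.
Extended square: 0.08152/0.00833333 → 9, 0.02710/0.00416667 → 6; chars 96.

PN04hu96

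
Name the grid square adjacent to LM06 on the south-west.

KM95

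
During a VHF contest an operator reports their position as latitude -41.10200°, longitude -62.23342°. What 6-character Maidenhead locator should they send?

Add 180° to longitude and 90° to latitude: 117.7666, 48.8980.
Field (20°×10°, letters A–R): 117.7666/20 → 5 → F, 48.8980/10 → 4 → E; chars FE.
Square (2°×1°, digits 0–9): 17.7666/2 → 8, 8.8980/1 → 8; chars 88.
Subsquare (5′×2.5′, letters a–x): 1.7666/0.0833333 → 21 → v, 0.8980/0.0416667 → 21 → v; chars vv.

FE88vv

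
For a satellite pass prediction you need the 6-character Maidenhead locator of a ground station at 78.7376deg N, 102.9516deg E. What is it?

Add 180° to longitude and 90° to latitude: 282.9516, 168.7376.
Field: 282.9516/20 → 14 → O, 168.7376/10 → 16 → Q; chars OQ.
Square: 2.9516/2 → 1, 8.7376/1 → 8; chars 18.
Subsquare: 0.9516/0.0833333 → 11 → l, 0.7376/0.0416667 → 17 → r; chars lr.

OQ18lr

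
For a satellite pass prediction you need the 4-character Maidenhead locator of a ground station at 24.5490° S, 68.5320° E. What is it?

MG45

Add 180° to longitude and 90° to latitude: 248.53, 65.45.
Field: 248.53/20 → 12 → M, 65.45/10 → 6 → G; chars MG.
Square: 8.53/2 → 4, 5.45/1 → 5; chars 45.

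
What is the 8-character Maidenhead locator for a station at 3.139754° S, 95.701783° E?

NI76uu46

Shift to the Maidenhead origin (180°W, 90°S): lon 275.70178, lat 86.86025.
Field: 275.70178/20 → 13 → N, 86.86025/10 → 8 → I; chars NI.
Square: 15.70178/2 → 7, 6.86025/1 → 6; chars 76.
Subsquare: 1.70178/0.0833333 → 20 → u, 0.86025/0.0416667 → 20 → u; chars uu.
Extended square: 0.03512/0.00833333 → 4, 0.02691/0.00416667 → 6; chars 46.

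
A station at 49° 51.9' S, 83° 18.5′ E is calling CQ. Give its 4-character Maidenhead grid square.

NE10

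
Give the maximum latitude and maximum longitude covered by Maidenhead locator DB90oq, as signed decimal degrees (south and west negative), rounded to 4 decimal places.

-79.2917, -100.7500

Field D=3, B=1: +3·20° lon, +1·10° lat → SW at lon -120°, lat -80°.
Square 9, 0: +9·2° lon, +0·1° lat → SW at lon -102°, lat -80°.
Subsquare o=14, q=16: +14·0.0833333° lon, +16·0.0416667° lat → SW at lon -100.833°, lat -79.3333°.
Cell spans 0.0833333° lon × 0.0416667° lat. NE corner is SW corner plus one full cell.
latitude -79.2917, longitude -100.7500.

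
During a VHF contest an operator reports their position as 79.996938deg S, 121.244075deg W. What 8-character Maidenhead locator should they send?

CB90ja00

Offset from 180°W / 90°S: lon 58.75593°, lat 10.00306°.
Field: lon ⌊58.75593/20⌋ = 2 → C; lat ⌊10.00306/10⌋ = 1 → B.
Square: lon ⌊18.75593/2⌋ = 9; lat ⌊0.00306/1⌋ = 0.
Subsquare: lon ⌊0.75593/0.0833333⌋ = 9 → j; lat ⌊0.00306/0.0416667⌋ = 0 → a.
Extended square: lon ⌊0.00593/0.00833333⌋ = 0; lat ⌊0.00306/0.00416667⌋ = 0.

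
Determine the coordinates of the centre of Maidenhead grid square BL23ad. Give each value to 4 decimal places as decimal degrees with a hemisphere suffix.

23.1458° N, 155.9583° W

Field B=1, L=11: +1·20° lon, +11·10° lat → SW at lon -160°, lat 20°.
Square 2, 3: +2·2° lon, +3·1° lat → SW at lon -156°, lat 23°.
Subsquare a=0, d=3: +0·0.0833333° lon, +3·0.0416667° lat → SW at lon -156°, lat 23.125°.
Cell spans 0.0833333° lon × 0.0416667° lat. Centre is SW corner plus half of each.
latitude 23.1458° N, longitude 155.9583° W.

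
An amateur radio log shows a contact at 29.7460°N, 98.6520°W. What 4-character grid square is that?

Add 180° to longitude and 90° to latitude: 81.35, 119.75.
Field (20°×10°, letters A–R): 81.35/20 → 4 → E, 119.75/10 → 11 → L; chars EL.
Square (2°×1°, digits 0–9): 1.35/2 → 0, 9.75/1 → 9; chars 09.

EL09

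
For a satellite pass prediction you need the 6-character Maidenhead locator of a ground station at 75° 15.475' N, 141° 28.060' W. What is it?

Shift to the Maidenhead origin (180°W, 90°S): lon 38.5323, lat 165.2579.
Field: lon ⌊38.5323/20⌋ = 1 → B; lat ⌊165.2579/10⌋ = 16 → Q.
Square: lon ⌊18.5323/2⌋ = 9; lat ⌊5.2579/1⌋ = 5.
Subsquare: lon ⌊0.5323/0.0833333⌋ = 6 → g; lat ⌊0.2579/0.0416667⌋ = 6 → g.

BQ95gg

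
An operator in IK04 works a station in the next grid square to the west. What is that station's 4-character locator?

HK94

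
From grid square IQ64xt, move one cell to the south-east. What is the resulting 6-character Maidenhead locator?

Longitude subsquare x = 23; +1 → 24, wraps to 0 = a, carry into square.
Longitude square 6; +1 → 7.
Latitude subsquare t = 19; −1 → 18 = s.

IQ74as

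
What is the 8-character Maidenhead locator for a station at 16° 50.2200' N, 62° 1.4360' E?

MK16au20

Add 180° to longitude and 90° to latitude: 242.02393, 106.83700.
Field (20°×10°, letters A–R): 242.02393/20 → 12 → M, 106.83700/10 → 10 → K; chars MK.
Square (2°×1°, digits 0–9): 2.02393/2 → 1, 6.83700/1 → 6; chars 16.
Subsquare (5′×2.5′, letters a–x): 0.02393/0.0833333 → 0 → a, 0.83700/0.0416667 → 20 → u; chars au.
Extended square (30″×15″, digits 0–9): 0.02393/0.00833333 → 2, 0.00367/0.00416667 → 0; chars 20.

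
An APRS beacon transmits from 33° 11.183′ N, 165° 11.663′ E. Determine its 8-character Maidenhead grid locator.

Shift to the Maidenhead origin (180°W, 90°S): lon 345.19438, lat 123.18638.
Field: lon ⌊345.19438/20⌋ = 17 → R; lat ⌊123.18638/10⌋ = 12 → M.
Square: lon ⌊5.19438/2⌋ = 2; lat ⌊3.18638/1⌋ = 3.
Subsquare: lon ⌊1.19438/0.0833333⌋ = 14 → o; lat ⌊0.18638/0.0416667⌋ = 4 → e.
Extended square: lon ⌊0.02772/0.00833333⌋ = 3; lat ⌊0.01972/0.00416667⌋ = 4.

RM23oe34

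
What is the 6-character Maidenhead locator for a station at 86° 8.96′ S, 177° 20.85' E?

RA83qu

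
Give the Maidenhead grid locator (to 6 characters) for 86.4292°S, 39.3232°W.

HA03in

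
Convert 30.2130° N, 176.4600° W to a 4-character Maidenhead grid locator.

AM10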